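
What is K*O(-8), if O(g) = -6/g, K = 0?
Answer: 0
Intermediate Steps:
K*O(-8) = 0*(-6/(-8)) = 0*(-6*(-1/8)) = 0*(3/4) = 0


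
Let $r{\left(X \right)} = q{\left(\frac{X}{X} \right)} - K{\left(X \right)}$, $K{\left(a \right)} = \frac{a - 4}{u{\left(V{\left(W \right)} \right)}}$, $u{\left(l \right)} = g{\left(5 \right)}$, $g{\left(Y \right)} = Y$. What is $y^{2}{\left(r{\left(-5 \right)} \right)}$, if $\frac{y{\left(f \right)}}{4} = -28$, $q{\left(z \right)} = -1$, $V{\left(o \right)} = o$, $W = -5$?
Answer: $12544$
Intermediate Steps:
$u{\left(l \right)} = 5$
$K{\left(a \right)} = - \frac{4}{5} + \frac{a}{5}$ ($K{\left(a \right)} = \frac{a - 4}{5} = \left(-4 + a\right) \frac{1}{5} = - \frac{4}{5} + \frac{a}{5}$)
$r{\left(X \right)} = - \frac{1}{5} - \frac{X}{5}$ ($r{\left(X \right)} = -1 - \left(- \frac{4}{5} + \frac{X}{5}\right) = - \frac{1}{5} - \frac{X}{5}$)
$y{\left(f \right)} = -112$ ($y{\left(f \right)} = 4 \left(-28\right) = -112$)
$y^{2}{\left(r{\left(-5 \right)} \right)} = \left(-112\right)^{2} = 12544$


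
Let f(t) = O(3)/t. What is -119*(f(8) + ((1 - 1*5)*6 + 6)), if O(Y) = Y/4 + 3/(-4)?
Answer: 2142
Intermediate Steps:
O(Y) = -3/4 + Y/4 (O(Y) = Y*(1/4) + 3*(-1/4) = Y/4 - 3/4 = -3/4 + Y/4)
f(t) = 0 (f(t) = (-3/4 + (1/4)*3)/t = (-3/4 + 3/4)/t = 0/t = 0)
-119*(f(8) + ((1 - 1*5)*6 + 6)) = -119*(0 + ((1 - 1*5)*6 + 6)) = -119*(0 + ((1 - 5)*6 + 6)) = -119*(0 + (-4*6 + 6)) = -119*(0 + (-24 + 6)) = -119*(0 - 18) = -119*(-18) = 2142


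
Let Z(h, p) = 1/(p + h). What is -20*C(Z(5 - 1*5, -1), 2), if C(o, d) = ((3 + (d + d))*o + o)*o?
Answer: -160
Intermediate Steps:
Z(h, p) = 1/(h + p)
C(o, d) = o*(o + o*(3 + 2*d)) (C(o, d) = ((3 + 2*d)*o + o)*o = (o*(3 + 2*d) + o)*o = (o + o*(3 + 2*d))*o = o*(o + o*(3 + 2*d)))
-20*C(Z(5 - 1*5, -1), 2) = -40*(1/((5 - 1*5) - 1))**2*(2 + 2) = -40*(1/((5 - 5) - 1))**2*4 = -40*(1/(0 - 1))**2*4 = -40*(1/(-1))**2*4 = -40*(-1)**2*4 = -40*4 = -20*8 = -160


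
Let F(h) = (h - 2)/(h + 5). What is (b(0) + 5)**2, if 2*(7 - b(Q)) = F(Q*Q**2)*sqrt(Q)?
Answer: 144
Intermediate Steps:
F(h) = (-2 + h)/(5 + h)
b(Q) = 7 - sqrt(Q)*(-2 + Q**3)/(2*(5 + Q**3)) (b(Q) = 7 - (-2 + Q*Q**2)/(5 + Q*Q**2)*sqrt(Q)/2 = 7 - (-2 + Q**3)/(5 + Q**3)*sqrt(Q)/2 = 7 - sqrt(Q)*(-2 + Q**3)/(2*(5 + Q**3)))
(b(0) + 5)**2 = ((70 + 14*0**3 + sqrt(0)*(2 - 1*0**3))/(2*(5 + 0**3)) + 5)**2 = ((70 + 14*0 + 0*(2 - 1*0))/(2*(5 + 0)) + 5)**2 = ((1/2)*(70 + 0 + 0*(2 + 0))/5 + 5)**2 = ((1/2)*(1/5)*(70 + 0 + 0*2) + 5)**2 = ((1/2)*(1/5)*(70 + 0 + 0) + 5)**2 = ((1/2)*(1/5)*70 + 5)**2 = (7 + 5)**2 = 12**2 = 144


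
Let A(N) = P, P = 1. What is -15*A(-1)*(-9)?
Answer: 135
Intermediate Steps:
A(N) = 1
-15*A(-1)*(-9) = -15*1*(-9) = -15*(-9) = 135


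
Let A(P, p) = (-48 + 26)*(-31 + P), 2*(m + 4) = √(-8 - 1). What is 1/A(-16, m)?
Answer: 1/1034 ≈ 0.00096712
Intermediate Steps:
m = -4 + 3*I/2 (m = -4 + √(-8 - 1)/2 = -4 + √(-9)/2 = -4 + (3*I)/2 = -4 + 3*I/2 ≈ -4.0 + 1.5*I)
A(P, p) = 682 - 22*P (A(P, p) = -22*(-31 + P) = 682 - 22*P)
1/A(-16, m) = 1/(682 - 22*(-16)) = 1/(682 + 352) = 1/1034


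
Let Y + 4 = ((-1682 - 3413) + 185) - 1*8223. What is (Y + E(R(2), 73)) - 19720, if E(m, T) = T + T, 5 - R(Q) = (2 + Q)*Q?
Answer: -32711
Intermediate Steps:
R(Q) = 5 - Q*(2 + Q) (R(Q) = 5 - (2 + Q)*Q = 5 - Q*(2 + Q))
E(m, T) = 2*T
Y = -13137 (Y = -4 + (((-1682 - 3413) + 185) - 1*8223) = -4 + ((-5095 + 185) - 8223) = -4 + (-4910 - 8223) = -4 - 13133 = -13137)
(Y + E(R(2), 73)) - 19720 = (-13137 + 2*73) - 19720 = (-13137 + 146) - 19720 = -12991 - 19720 = -32711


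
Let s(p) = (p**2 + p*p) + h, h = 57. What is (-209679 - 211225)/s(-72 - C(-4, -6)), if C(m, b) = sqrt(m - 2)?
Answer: 420904*I/(9*(-1157*I + 32*sqrt(6))) ≈ -40.236 + 2.7259*I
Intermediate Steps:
C(m, b) = sqrt(-2 + m)
s(p) = 57 + 2*p**2 (s(p) = (p**2 + p*p) + 57 = (p**2 + p**2) + 57 = 2*p**2 + 57 = 57 + 2*p**2)
(-209679 - 211225)/s(-72 - C(-4, -6)) = (-209679 - 211225)/(57 + 2*(-72 - sqrt(-2 - 4))**2) = -420904/(57 + 2*(-72 - sqrt(-6))**2) = -420904/(57 + 2*(-72 - I*sqrt(6))**2)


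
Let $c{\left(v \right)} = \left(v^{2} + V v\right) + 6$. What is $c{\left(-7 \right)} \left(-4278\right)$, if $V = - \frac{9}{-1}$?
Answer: $34224$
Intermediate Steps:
$V = 9$ ($V = \left(-9\right) \left(-1\right) = 9$)
$c{\left(v \right)} = 6 + v^{2} + 9 v$ ($c{\left(v \right)} = \left(v^{2} + 9 v\right) + 6 = 6 + v^{2} + 9 v$)
$c{\left(-7 \right)} \left(-4278\right) = \left(6 + \left(-7\right)^{2} + 9 \left(-7\right)\right) \left(-4278\right) = \left(6 + 49 - 63\right) \left(-4278\right) = \left(-8\right) \left(-4278\right) = 34224$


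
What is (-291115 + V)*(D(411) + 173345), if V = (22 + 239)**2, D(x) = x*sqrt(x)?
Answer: -38654894930 - 91650534*sqrt(411) ≈ -4.0513e+10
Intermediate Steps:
D(x) = x**(3/2)
V = 68121 (V = 261**2 = 68121)
(-291115 + V)*(D(411) + 173345) = (-291115 + 68121)*(411**(3/2) + 173345) = -222994*(411*sqrt(411) + 173345) = -222994*(173345 + 411*sqrt(411)) = -38654894930 - 91650534*sqrt(411)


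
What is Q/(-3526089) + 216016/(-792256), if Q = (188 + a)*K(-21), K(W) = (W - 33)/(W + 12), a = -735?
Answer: -15814405359/58199274308 ≈ -0.27173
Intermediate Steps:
K(W) = (-33 + W)/(12 + W)
Q = -3282 (Q = (188 - 735)*((-33 - 21)/(12 - 21)) = -547*(-54)/(-9) = -(-547)*(-54)/9 = -547*6 = -3282)
Q/(-3526089) + 216016/(-792256) = -3282/(-3526089) + 216016/(-792256) = -3282*(-1/3526089) + 216016*(-1/792256) = 1094/1175363 - 13501/49516 = -15814405359/58199274308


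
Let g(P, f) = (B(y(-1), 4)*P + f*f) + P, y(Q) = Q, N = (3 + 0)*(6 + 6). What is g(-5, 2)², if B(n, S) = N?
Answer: 32761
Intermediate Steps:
N = 36 (N = 3*12 = 36)
B(n, S) = 36
g(P, f) = f² + 37*P (g(P, f) = (36*P + f*f) + P = (36*P + f²) + P = (f² + 36*P) + P = f² + 37*P)
g(-5, 2)² = (2² + 37*(-5))² = (4 - 185)² = (-181)² = 32761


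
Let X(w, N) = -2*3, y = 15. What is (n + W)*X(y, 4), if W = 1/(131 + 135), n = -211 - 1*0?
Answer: 168375/133 ≈ 1266.0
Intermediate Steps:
n = -211 (n = -211 + 0 = -211)
W = 1/266 ≈ 0.0037594
X(w, N) = -6
(n + W)*X(y, 4) = (-211 + 1/266)*(-6) = -56125/266*(-6) = 168375/133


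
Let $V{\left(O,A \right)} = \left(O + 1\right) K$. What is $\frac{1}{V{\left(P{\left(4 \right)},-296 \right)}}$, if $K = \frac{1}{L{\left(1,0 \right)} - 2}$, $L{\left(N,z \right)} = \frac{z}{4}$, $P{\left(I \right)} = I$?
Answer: $- \frac{2}{5} \approx -0.4$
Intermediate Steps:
$L{\left(N,z \right)} = \frac{z}{4}$ ($L{\left(N,z \right)} = z \frac{1}{4} = \frac{z}{4}$)
$K = - \frac{1}{2}$ ($K = \frac{1}{\frac{1}{4} \cdot 0 - 2} = \frac{1}{0 - 2} = \frac{1}{-2} = - \frac{1}{2} \approx -0.5$)
$V{\left(O,A \right)} = - \frac{1}{2} - \frac{O}{2}$ ($V{\left(O,A \right)} = \left(O + 1\right) \left(- \frac{1}{2}\right) = \left(1 + O\right) \left(- \frac{1}{2}\right) = - \frac{1}{2} - \frac{O}{2}$)
$\frac{1}{V{\left(P{\left(4 \right)},-296 \right)}} = \frac{1}{- \frac{1}{2} - 2} = \frac{1}{- \frac{5}{2}} = - \frac{2}{5}$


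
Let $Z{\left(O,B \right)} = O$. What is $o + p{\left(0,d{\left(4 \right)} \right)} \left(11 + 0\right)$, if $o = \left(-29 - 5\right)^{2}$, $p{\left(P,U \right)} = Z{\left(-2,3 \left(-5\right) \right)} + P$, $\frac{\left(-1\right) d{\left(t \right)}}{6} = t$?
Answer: $1134$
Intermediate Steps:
$d{\left(t \right)} = - 6 t$
$p{\left(P,U \right)} = -2 + P$
$o = 1156$ ($o = \left(-34\right)^{2} = 1156$)
$o + p{\left(0,d{\left(4 \right)} \right)} \left(11 + 0\right) = 1156 + \left(-2 + 0\right) \left(11 + 0\right) = 1156 - 22 = 1134$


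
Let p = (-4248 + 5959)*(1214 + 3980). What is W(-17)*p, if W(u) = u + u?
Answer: -302155756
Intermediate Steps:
W(u) = 2*u
p = 8886934 (p = 1711*5194 = 8886934)
W(-17)*p = (2*(-17))*8886934 = -34*8886934 = -302155756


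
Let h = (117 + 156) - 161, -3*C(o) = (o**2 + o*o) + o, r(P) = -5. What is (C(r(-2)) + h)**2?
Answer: 9409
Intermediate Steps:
C(o) = -2*o**2/3 - o/3 (C(o) = -((o**2 + o*o) + o)/3 = -((o**2 + o**2) + o)/3 = -(2*o**2 + o)/3 = -(o + 2*o**2)/3 = -2*o**2/3 - o/3)
h = 112 (h = 273 - 161 = 112)
(C(r(-2)) + h)**2 = (-1/3*(-5)*(1 + 2*(-5)) + 112)**2 = (-1/3*(-5)*(1 - 10) + 112)**2 = (-1/3*(-5)*(-9) + 112)**2 = (-15 + 112)**2 = 97**2 = 9409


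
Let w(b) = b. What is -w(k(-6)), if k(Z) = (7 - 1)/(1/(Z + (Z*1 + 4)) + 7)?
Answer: -48/55 ≈ -0.87273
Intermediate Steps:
k(Z) = 6/(7 + 1/(4 + 2*Z)) (k(Z) = 6/(1/(Z + (Z + 4)) + 7) = 6/(1/(Z + (4 + Z)) + 7) = 6/(1/(4 + 2*Z) + 7) = 6/(7 + 1/(4 + 2*Z)))
-w(k(-6)) = -12*(2 - 6)/(29 + 14*(-6)) = -12*(-4)/(29 - 84) = -12*(-4)/(-55) = -12*(-1)*(-4)/55 = -1*48/55 = -48/55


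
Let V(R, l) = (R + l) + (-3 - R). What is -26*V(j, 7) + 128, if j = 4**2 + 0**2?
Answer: 24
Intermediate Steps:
j = 16 (j = 16 + 0 = 16)
V(R, l) = -3 + l
-26*V(j, 7) + 128 = -26*(-3 + 7) + 128 = -26*4 + 128 = -104 + 128 = 24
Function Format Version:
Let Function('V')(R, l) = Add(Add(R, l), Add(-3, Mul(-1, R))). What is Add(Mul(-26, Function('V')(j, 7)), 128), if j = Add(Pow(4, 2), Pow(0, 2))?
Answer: 24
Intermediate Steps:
j = 16 (j = Add(16, 0) = 16)
Function('V')(R, l) = Add(-3, l)
Add(Mul(-26, Function('V')(j, 7)), 128) = Add(Mul(-26, Add(-3, 7)), 128) = Add(Mul(-26, 4), 128) = Add(-104, 128) = 24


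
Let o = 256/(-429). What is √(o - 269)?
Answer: I*√49616853/429 ≈ 16.419*I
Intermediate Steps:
o = -256/429 (o = 256*(-1/429) = -256/429 ≈ -0.59674)
√(o - 269) = √(-256/429 - 269) = √(-115657/429) = I*√49616853/429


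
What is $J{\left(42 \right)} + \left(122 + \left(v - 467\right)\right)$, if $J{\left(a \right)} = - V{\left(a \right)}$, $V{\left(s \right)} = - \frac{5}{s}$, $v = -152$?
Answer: $- \frac{20869}{42} \approx -496.88$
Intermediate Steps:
$J{\left(a \right)} = \frac{5}{a}$ ($J{\left(a \right)} = - \frac{-5}{a} = \frac{5}{a}$)
$J{\left(42 \right)} + \left(122 + \left(v - 467\right)\right) = \frac{5}{42} + \left(122 - 619\right) = \frac{5}{42} - 497 = - \frac{20869}{42}$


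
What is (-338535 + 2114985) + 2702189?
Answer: 4478639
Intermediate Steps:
(-338535 + 2114985) + 2702189 = 1776450 + 2702189 = 4478639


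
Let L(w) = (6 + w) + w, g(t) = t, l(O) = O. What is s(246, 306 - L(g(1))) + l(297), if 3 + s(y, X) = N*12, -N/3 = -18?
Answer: 942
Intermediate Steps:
N = 54 (N = -3*(-18) = 54)
L(w) = 6 + 2*w
s(y, X) = 645 (s(y, X) = -3 + 54*12 = -3 + 648 = 645)
s(246, 306 - L(g(1))) + l(297) = 645 + 297 = 942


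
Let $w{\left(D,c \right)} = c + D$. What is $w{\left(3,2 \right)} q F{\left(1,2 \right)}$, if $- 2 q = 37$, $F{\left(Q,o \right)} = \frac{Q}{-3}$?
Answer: $\frac{185}{6} \approx 30.833$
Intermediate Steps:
$w{\left(D,c \right)} = D + c$
$F{\left(Q,o \right)} = - \frac{Q}{3}$ ($F{\left(Q,o \right)} = Q \left(- \frac{1}{3}\right) = - \frac{Q}{3}$)
$q = - \frac{37}{2}$ ($q = \left(- \frac{1}{2}\right) 37 = - \frac{37}{2} \approx -18.5$)
$w{\left(3,2 \right)} q F{\left(1,2 \right)} = \left(3 + 2\right) \left(- \frac{37}{2}\right) \left(\left(- \frac{1}{3}\right) 1\right) = 5 \left(- \frac{37}{2}\right) \left(- \frac{1}{3}\right) = \left(- \frac{185}{2}\right) \left(- \frac{1}{3}\right) = \frac{185}{6}$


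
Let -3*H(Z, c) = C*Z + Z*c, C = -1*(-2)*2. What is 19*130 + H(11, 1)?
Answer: 7355/3 ≈ 2451.7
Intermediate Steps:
C = 4 (C = 2*2 = 4)
H(Z, c) = -4*Z/3 - Z*c/3 (H(Z, c) = -(4*Z + Z*c)/3 = -4*Z/3 - Z*c/3)
19*130 + H(11, 1) = 19*130 - 1/3*11*(4 + 1) = 2470 - 1/3*11*5 = 2470 - 55/3 = 7355/3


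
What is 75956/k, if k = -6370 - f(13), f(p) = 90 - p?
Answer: -75956/6447 ≈ -11.782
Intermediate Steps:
k = -6447 (k = -6370 - (90 - 1*13) = -6370 - (90 - 13) = -6370 - 1*77 = -6370 - 77 = -6447)
75956/k = 75956/(-6447) = 75956*(-1/6447) = -75956/6447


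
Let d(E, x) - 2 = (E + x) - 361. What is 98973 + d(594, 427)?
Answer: 99635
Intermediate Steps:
d(E, x) = -359 + E + x (d(E, x) = 2 + ((E + x) - 361) = 2 + (-361 + E + x) = -359 + E + x)
98973 + d(594, 427) = 98973 + (-359 + 594 + 427) = 98973 + 662 = 99635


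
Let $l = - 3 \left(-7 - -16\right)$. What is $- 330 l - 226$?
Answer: $8684$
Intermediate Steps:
$l = -27$ ($l = - 3 \left(-7 + 16\right) = \left(-3\right) 9 = -27$)
$- 330 l - 226 = \left(-330\right) \left(-27\right) - 226 = 8910 - 226 = 8684$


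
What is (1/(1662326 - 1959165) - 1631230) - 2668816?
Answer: -1276421354595/296839 ≈ -4.3000e+6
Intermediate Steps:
(1/(1662326 - 1959165) - 1631230) - 2668816 = (1/(-296839) - 1631230) - 2668816 = (-1/296839 - 1631230) - 2668816 = -484212681971/296839 - 2668816 = -1276421354595/296839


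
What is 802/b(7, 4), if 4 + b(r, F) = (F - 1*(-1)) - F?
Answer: -802/3 ≈ -267.33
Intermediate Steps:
b(r, F) = -3 (b(r, F) = -4 + ((F - 1*(-1)) - F) = -4 + ((F + 1) - F) = -4 + ((1 + F) - F) = -4 + 1 = -3)
802/b(7, 4) = 802/(-3) = 802*(-⅓) = -802/3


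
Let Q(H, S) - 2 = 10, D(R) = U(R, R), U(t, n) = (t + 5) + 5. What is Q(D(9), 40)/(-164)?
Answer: -3/41 ≈ -0.073171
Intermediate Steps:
U(t, n) = 10 + t (U(t, n) = (5 + t) + 5 = 10 + t)
D(R) = 10 + R
Q(H, S) = 12 (Q(H, S) = 2 + 10 = 12)
Q(D(9), 40)/(-164) = 12/(-164) = 12*(-1/164) = -3/41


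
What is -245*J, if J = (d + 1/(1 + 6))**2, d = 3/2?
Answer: -2645/4 ≈ -661.25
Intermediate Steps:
d = 3/2 (d = 3*(1/2) = 3/2 ≈ 1.5000)
J = 529/196 (J = (3/2 + 1/(1 + 6))**2 = (3/2 + 1/7)**2 = (23/14)**2 = 529/196 ≈ 2.6990)
-245*J = -245*529/196 = -2645/4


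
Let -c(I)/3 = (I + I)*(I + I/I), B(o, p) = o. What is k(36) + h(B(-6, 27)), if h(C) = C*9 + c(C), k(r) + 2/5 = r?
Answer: -992/5 ≈ -198.40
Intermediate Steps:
c(I) = -6*I*(1 + I) (c(I) = -3*(I + I)*(I + I/I) = -3*2*I*(I + 1) = -3*2*I*(1 + I) = -6*I*(1 + I))
k(r) = -⅖ + r
h(C) = 9*C - 6*C*(1 + C) (h(C) = C*9 - 6*C*(1 + C) = 9*C - 6*C*(1 + C))
k(36) + h(B(-6, 27)) = (-⅖ + 36) + 3*(-6)*(1 - 2*(-6)) = 178/5 + 3*(-6)*(1 + 12) = 178/5 + 3*(-6)*13 = 178/5 - 234 = -992/5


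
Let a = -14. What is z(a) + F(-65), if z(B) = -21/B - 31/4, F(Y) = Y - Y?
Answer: -25/4 ≈ -6.2500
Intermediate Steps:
F(Y) = 0
z(B) = -31/4 - 21/B (z(B) = -21/B - 31*¼ = -21/B - 31/4 = -31/4 - 21/B)
z(a) + F(-65) = (-31/4 - 21/(-14)) + 0 = (-31/4 - 21*(-1/14)) + 0 = (-31/4 + 3/2) + 0 = -25/4 + 0 = -25/4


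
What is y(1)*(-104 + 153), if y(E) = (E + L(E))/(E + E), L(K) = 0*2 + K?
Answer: 49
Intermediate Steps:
L(K) = K (L(K) = 0 + K = K)
y(E) = 1 (y(E) = (E + E)/(E + E) = (2*E)/((2*E)) = (2*E)*(1/(2*E)) = 1)
y(1)*(-104 + 153) = 1*(-104 + 153) = 1*49 = 49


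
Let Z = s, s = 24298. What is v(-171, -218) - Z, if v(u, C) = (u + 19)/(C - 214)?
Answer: -1312073/54 ≈ -24298.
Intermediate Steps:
v(u, C) = (19 + u)/(-214 + C)
Z = 24298
v(-171, -218) - Z = (19 - 171)/(-214 - 218) - 1*24298 = -152/(-432) - 24298 = -1/432*(-152) - 24298 = 19/54 - 24298 = -1312073/54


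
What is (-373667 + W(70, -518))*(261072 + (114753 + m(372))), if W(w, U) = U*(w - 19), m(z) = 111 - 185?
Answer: -150332338835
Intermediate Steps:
m(z) = -74
W(w, U) = U*(-19 + w)
(-373667 + W(70, -518))*(261072 + (114753 + m(372))) = (-373667 - 518*(-19 + 70))*(261072 + (114753 - 74)) = (-373667 - 518*51)*(261072 + 114679) = (-373667 - 26418)*375751 = -400085*375751 = -150332338835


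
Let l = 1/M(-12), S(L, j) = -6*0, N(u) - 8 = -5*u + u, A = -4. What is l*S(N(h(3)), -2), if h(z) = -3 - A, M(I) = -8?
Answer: 0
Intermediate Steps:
h(z) = 1 (h(z) = -3 - 1*(-4) = -3 + 4 = 1)
N(u) = 8 - 4*u (N(u) = 8 + (-5*u + u) = 8 - 4*u)
S(L, j) = 0
l = -1/8 (l = 1/(-8) = -1/8 ≈ -0.12500)
l*S(N(h(3)), -2) = -1/8*0 = 0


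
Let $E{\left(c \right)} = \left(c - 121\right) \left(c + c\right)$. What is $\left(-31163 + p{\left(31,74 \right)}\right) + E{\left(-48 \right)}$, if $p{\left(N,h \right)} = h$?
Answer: $-14865$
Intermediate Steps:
$E{\left(c \right)} = 2 c \left(-121 + c\right)$ ($E{\left(c \right)} = \left(-121 + c\right) 2 c = 2 c \left(-121 + c\right)$)
$\left(-31163 + p{\left(31,74 \right)}\right) + E{\left(-48 \right)} = \left(-31163 + 74\right) + 2 \left(-48\right) \left(-121 - 48\right) = -31089 + 2 \left(-48\right) \left(-169\right) = -31089 + 16224 = -14865$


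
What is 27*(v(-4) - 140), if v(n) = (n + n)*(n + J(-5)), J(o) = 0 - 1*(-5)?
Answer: -3996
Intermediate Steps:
J(o) = 5 (J(o) = 0 + 5 = 5)
v(n) = 2*n*(5 + n) (v(n) = (n + n)*(n + 5) = (2*n)*(5 + n) = 2*n*(5 + n))
27*(v(-4) - 140) = 27*(2*(-4)*(5 - 4) - 140) = 27*(2*(-4)*1 - 140) = 27*(-8 - 140) = 27*(-148) = -3996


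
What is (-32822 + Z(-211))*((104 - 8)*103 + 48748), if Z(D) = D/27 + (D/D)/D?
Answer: -10966777978552/5697 ≈ -1.9250e+9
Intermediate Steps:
Z(D) = 1/D + D/27 (Z(D) = D*(1/27) + 1/D = D/27 + 1/D = 1/D + D/27)
(-32822 + Z(-211))*((104 - 8)*103 + 48748) = (-32822 + (1/(-211) + (1/27)*(-211)))*((104 - 8)*103 + 48748) = (-32822 + (-1/211 - 211/27))*(96*103 + 48748) = (-32822 - 44548/5697)*(9888 + 48748) = -187031482/5697*58636 = -10966777978552/5697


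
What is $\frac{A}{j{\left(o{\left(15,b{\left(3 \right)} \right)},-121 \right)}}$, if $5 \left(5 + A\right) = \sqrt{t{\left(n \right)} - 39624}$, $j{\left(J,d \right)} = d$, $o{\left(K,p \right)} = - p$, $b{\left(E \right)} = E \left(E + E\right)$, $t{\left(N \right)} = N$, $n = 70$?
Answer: $\frac{5}{121} - \frac{i \sqrt{39554}}{605} \approx 0.041322 - 0.32873 i$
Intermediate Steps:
$b{\left(E \right)} = 2 E^{2}$ ($b{\left(E \right)} = E 2 E = 2 E^{2}$)
$A = -5 + \frac{i \sqrt{39554}}{5}$ ($A = -5 + \frac{\sqrt{70 - 39624}}{5} = -5 + \frac{\sqrt{-39554}}{5} = -5 + \frac{i \sqrt{39554}}{5} \approx -5.0 + 39.776 i$)
$\frac{A}{j{\left(o{\left(15,b{\left(3 \right)} \right)},-121 \right)}} = \frac{-5 + \frac{i \sqrt{39554}}{5}}{-121} = \left(-5 + \frac{i \sqrt{39554}}{5}\right) \left(- \frac{1}{121}\right) = \frac{5}{121} - \frac{i \sqrt{39554}}{605}$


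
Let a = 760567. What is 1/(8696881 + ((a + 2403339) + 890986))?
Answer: 1/12751773 ≈ 7.8420e-8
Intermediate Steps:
1/(8696881 + ((a + 2403339) + 890986)) = 1/(8696881 + ((760567 + 2403339) + 890986)) = 1/(8696881 + (3163906 + 890986)) = 1/(8696881 + 4054892) = 1/12751773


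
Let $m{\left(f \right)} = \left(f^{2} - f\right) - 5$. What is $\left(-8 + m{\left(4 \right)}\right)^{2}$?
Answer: $1$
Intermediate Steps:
$m{\left(f \right)} = -5 + f^{2} - f$
$\left(-8 + m{\left(4 \right)}\right)^{2} = \left(-8 - \left(9 - 16\right)\right)^{2} = \left(-8 - -7\right)^{2} = \left(-8 + 7\right)^{2} = \left(-1\right)^{2} = 1$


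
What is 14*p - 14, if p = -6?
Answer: -98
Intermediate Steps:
14*p - 14 = 14*(-6) - 14 = -84 - 14 = -98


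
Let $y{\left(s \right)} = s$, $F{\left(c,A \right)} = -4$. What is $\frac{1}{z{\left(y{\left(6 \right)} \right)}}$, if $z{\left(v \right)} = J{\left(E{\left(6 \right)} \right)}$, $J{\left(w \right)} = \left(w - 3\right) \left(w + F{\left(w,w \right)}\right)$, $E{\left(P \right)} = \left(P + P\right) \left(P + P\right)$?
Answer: $\frac{1}{19740} \approx 5.0659 \cdot 10^{-5}$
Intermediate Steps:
$E{\left(P \right)} = 4 P^{2}$ ($E{\left(P \right)} = 2 P 2 P = 4 P^{2}$)
$J{\left(w \right)} = \left(-4 + w\right) \left(-3 + w\right)$ ($J{\left(w \right)} = \left(w - 3\right) \left(w - 4\right) = \left(-3 + w\right) \left(-4 + w\right) = \left(-4 + w\right) \left(-3 + w\right)$)
$z{\left(v \right)} = 19740$ ($z{\left(v \right)} = 12 + \left(4 \cdot 6^{2}\right)^{2} - 7 \cdot 4 \cdot 6^{2} = 12 + \left(4 \cdot 36\right)^{2} - 7 \cdot 4 \cdot 36 = 12 + 144^{2} - 1008 = 12 + 20736 - 1008 = 19740$)
$\frac{1}{z{\left(y{\left(6 \right)} \right)}} = \frac{1}{19740}$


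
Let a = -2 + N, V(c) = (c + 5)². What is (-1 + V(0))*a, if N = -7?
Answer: -216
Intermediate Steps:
V(c) = (5 + c)²
a = -9 (a = -2 - 7 = -9)
(-1 + V(0))*a = (-1 + (5 + 0)²)*(-9) = (-1 + 5²)*(-9) = (-1 + 25)*(-9) = 24*(-9) = -216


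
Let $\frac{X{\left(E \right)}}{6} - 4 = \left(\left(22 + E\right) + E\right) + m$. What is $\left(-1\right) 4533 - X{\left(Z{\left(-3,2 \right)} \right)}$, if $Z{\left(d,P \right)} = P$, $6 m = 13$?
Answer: $-4726$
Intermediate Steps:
$m = \frac{13}{6}$ ($m = \frac{1}{6} \cdot 13 = \frac{13}{6} \approx 2.1667$)
$X{\left(E \right)} = 169 + 12 E$ ($X{\left(E \right)} = 24 + 6 \left(\left(\left(22 + E\right) + E\right) + \frac{13}{6}\right) = 24 + 6 \left(\left(22 + 2 E\right) + \frac{13}{6}\right) = 24 + 6 \left(\frac{145}{6} + 2 E\right) = 24 + \left(145 + 12 E\right) = 169 + 12 E$)
$\left(-1\right) 4533 - X{\left(Z{\left(-3,2 \right)} \right)} = \left(-1\right) 4533 - \left(169 + 12 \cdot 2\right) = -4533 - \left(169 + 24\right) = -4533 - 193 = -4726$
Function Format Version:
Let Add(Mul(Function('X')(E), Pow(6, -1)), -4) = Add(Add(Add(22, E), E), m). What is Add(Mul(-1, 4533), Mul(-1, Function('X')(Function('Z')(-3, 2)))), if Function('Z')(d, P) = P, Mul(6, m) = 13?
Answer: -4726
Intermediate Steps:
m = Rational(13, 6) (m = Mul(Rational(1, 6), 13) = Rational(13, 6) ≈ 2.1667)
Function('X')(E) = Add(169, Mul(12, E)) (Function('X')(E) = Add(24, Mul(6, Add(Add(Add(22, E), E), Rational(13, 6)))) = Add(24, Mul(6, Add(Add(22, Mul(2, E)), Rational(13, 6)))) = Add(24, Mul(6, Add(Rational(145, 6), Mul(2, E)))) = Add(24, Add(145, Mul(12, E))) = Add(169, Mul(12, E)))
Add(Mul(-1, 4533), Mul(-1, Function('X')(Function('Z')(-3, 2)))) = Add(Mul(-1, 4533), Mul(-1, Add(169, Mul(12, 2)))) = Add(-4533, Mul(-1, Add(169, 24))) = Add(-4533, Mul(-1, 193)) = Add(-4533, -193) = -4726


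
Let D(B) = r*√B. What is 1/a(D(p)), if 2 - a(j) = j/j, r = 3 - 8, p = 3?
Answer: 1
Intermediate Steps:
r = -5
D(B) = -5*√B
a(j) = 1 (a(j) = 2 - j/j = 2 - 1*1 = 2 - 1 = 1)
1/a(D(p)) = 1/1 = 1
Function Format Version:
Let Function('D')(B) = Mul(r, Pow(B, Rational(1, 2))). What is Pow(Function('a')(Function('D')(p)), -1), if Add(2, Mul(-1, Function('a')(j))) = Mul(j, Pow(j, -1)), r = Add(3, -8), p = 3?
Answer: 1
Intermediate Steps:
r = -5
Function('D')(B) = Mul(-5, Pow(B, Rational(1, 2)))
Function('a')(j) = 1 (Function('a')(j) = Add(2, Mul(-1, Mul(j, Pow(j, -1)))) = Add(2, Mul(-1, 1)) = Add(2, -1) = 1)
Pow(Function('a')(Function('D')(p)), -1) = Pow(1, -1) = 1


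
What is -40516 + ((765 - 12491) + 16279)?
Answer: -35963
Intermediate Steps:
-40516 + ((765 - 12491) + 16279) = -40516 + (-11726 + 16279) = -40516 + 4553 = -35963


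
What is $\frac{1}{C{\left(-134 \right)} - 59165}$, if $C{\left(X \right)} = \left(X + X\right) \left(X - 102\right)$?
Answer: $\frac{1}{4083} \approx 0.00024492$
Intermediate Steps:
$C{\left(X \right)} = 2 X \left(-102 + X\right)$
$\frac{1}{C{\left(-134 \right)} - 59165} = \frac{1}{2 \left(-134\right) \left(-102 - 134\right) - 59165} = \frac{1}{2 \left(-134\right) \left(-236\right) - 59165} = \frac{1}{63248 - 59165} = \frac{1}{4083}$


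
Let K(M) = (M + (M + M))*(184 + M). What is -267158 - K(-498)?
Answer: -736274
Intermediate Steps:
K(M) = 3*M*(184 + M) (K(M) = (M + 2*M)*(184 + M) = (3*M)*(184 + M) = 3*M*(184 + M))
-267158 - K(-498) = -267158 - 3*(-498)*(184 - 498) = -267158 - 3*(-498)*(-314) = -267158 - 1*469116 = -267158 - 469116 = -736274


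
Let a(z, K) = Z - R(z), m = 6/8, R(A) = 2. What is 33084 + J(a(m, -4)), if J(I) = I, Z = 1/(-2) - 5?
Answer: 66153/2 ≈ 33077.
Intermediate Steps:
Z = -11/2 (Z = -½ - 5 = -11/2 ≈ -5.5000)
m = ¾ (m = 6*(⅛) = ¾ ≈ 0.75000)
a(z, K) = -15/2 (a(z, K) = -11/2 - 1*2 = -11/2 - 2 = -15/2)
33084 + J(a(m, -4)) = 33084 - 15/2 = 66153/2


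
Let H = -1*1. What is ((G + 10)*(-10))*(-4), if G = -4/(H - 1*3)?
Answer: 440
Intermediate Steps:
H = -1
G = 1 (G = -4/(-1 - 1*3) = -4/(-1 - 3) = -4/(-4) = -4*(-¼) = 1)
((G + 10)*(-10))*(-4) = ((1 + 10)*(-10))*(-4) = (11*(-10))*(-4) = -110*(-4) = 440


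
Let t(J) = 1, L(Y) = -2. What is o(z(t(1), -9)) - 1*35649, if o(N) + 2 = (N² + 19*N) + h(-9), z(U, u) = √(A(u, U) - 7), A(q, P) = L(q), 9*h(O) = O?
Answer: -35661 + 57*I ≈ -35661.0 + 57.0*I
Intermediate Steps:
h(O) = O/9
A(q, P) = -2
z(U, u) = 3*I (z(U, u) = √(-2 - 7) = √(-9) = 3*I)
o(N) = -3 + N² + 19*N (o(N) = -2 + ((N² + 19*N) + (⅑)*(-9)) = -2 + ((N² + 19*N) - 1) = -2 + (-1 + N² + 19*N) = -3 + N² + 19*N)
o(z(t(1), -9)) - 1*35649 = (-3 + (3*I)² + 19*(3*I)) - 1*35649 = (-3 - 9 + 57*I) - 35649 = (-12 + 57*I) - 35649 = -35661 + 57*I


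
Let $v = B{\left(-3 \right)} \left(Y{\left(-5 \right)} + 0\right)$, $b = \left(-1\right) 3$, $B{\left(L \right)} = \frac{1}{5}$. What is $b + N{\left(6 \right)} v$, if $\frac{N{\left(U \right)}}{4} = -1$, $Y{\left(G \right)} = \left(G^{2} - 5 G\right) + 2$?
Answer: $- \frac{223}{5} \approx -44.6$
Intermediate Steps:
$Y{\left(G \right)} = 2 + G^{2} - 5 G$
$N{\left(U \right)} = -4$ ($N{\left(U \right)} = 4 \left(-1\right) = -4$)
$B{\left(L \right)} = \frac{1}{5}$
$b = -3$
$v = \frac{52}{5}$ ($v = \frac{\left(2 + \left(-5\right)^{2} - -25\right) + 0}{5} = \frac{\left(2 + 25 + 25\right) + 0}{5} = \frac{52 + 0}{5} = \frac{1}{5} \cdot 52 = \frac{52}{5} \approx 10.4$)
$b + N{\left(6 \right)} v = -3 - \frac{208}{5} = - \frac{223}{5}$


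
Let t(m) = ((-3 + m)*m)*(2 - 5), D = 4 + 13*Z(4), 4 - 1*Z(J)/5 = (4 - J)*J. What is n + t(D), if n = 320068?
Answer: 113356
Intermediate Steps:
Z(J) = 20 - 5*J*(4 - J) (Z(J) = 20 - 5*(4 - J)*J = 20 - 5*J*(4 - J))
D = 264 (D = 4 + 13*(20 - 20*4 + 5*4²) = 4 + 13*(20 - 80 + 5*16) = 4 + 13*(20 - 80 + 80) = 4 + 13*20 = 4 + 260 = 264)
t(m) = -3*m*(-3 + m) (t(m) = (m*(-3 + m))*(-3) = -3*m*(-3 + m))
n + t(D) = 320068 + 3*264*(3 - 1*264) = 320068 + 3*264*(3 - 264) = 320068 + 3*264*(-261) = 320068 - 206712 = 113356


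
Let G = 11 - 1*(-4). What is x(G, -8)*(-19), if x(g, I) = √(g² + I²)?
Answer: -323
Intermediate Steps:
G = 15 (G = 11 + 4 = 15)
x(g, I) = √(I² + g²)
x(G, -8)*(-19) = √((-8)² + 15²)*(-19) = √(64 + 225)*(-19) = √289*(-19) = 17*(-19) = -323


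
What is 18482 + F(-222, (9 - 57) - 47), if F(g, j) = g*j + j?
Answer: 39477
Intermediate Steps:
F(g, j) = j + g*j
18482 + F(-222, (9 - 57) - 47) = 18482 + ((9 - 57) - 47)*(1 - 222) = 18482 + (-48 - 47)*(-221) = 18482 - 95*(-221) = 18482 + 20995 = 39477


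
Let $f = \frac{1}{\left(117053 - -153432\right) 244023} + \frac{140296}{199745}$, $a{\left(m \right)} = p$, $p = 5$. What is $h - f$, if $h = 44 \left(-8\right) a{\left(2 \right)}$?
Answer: $- \frac{71425362632078885}{40566403285863} \approx -1760.7$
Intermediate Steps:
$a{\left(m \right)} = 5$
$f = \frac{28492848960005}{40566403285863}$ ($f = \frac{1}{117053 + 153432} \cdot \frac{1}{244023} + 140296 \cdot \frac{1}{199745} = \frac{1}{270485} \cdot \frac{1}{244023} + \frac{10792}{15365} = \frac{1}{66004561155} + \frac{10792}{15365} = \frac{28492848960005}{40566403285863} \approx 0.70238$)
$h = -1760$ ($h = 44 \left(-8\right) 5 = \left(-352\right) 5 = -1760$)
$h - f = -1760 - \frac{28492848960005}{40566403285863} = - \frac{71425362632078885}{40566403285863}$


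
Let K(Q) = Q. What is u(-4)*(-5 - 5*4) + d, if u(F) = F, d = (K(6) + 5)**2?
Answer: 221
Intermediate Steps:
d = 121 (d = (6 + 5)**2 = 11**2 = 121)
u(-4)*(-5 - 5*4) + d = -4*(-5 - 5*4) + 121 = -4*(-5 - 20) + 121 = -4*(-25) + 121 = 100 + 121 = 221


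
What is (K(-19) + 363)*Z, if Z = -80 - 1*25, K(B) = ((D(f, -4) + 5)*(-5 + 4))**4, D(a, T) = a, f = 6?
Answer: -1575420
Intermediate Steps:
K(B) = 14641 (K(B) = ((6 + 5)*(-5 + 4))**4 = (11*(-1))**4 = (-11)**4 = 14641)
Z = -105 (Z = -80 - 25 = -105)
(K(-19) + 363)*Z = (14641 + 363)*(-105) = 15004*(-105) = -1575420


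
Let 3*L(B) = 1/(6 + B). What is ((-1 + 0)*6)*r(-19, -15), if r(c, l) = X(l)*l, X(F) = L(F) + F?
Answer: -4060/3 ≈ -1353.3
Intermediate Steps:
L(B) = 1/(3*(6 + B))
X(F) = F + 1/(3*(6 + F)) (X(F) = 1/(3*(6 + F)) + F = F + 1/(3*(6 + F)))
r(c, l) = l*(1/3 + l*(6 + l))/(6 + l) (r(c, l) = ((1/3 + l*(6 + l))/(6 + l))*l = l*(1/3 + l*(6 + l))/(6 + l))
((-1 + 0)*6)*r(-19, -15) = ((-1 + 0)*6)*((1/3)*(-15)*(1 + 3*(-15)*(6 - 15))/(6 - 15)) = (-1*6)*((1/3)*(-15)*(1 + 3*(-15)*(-9))/(-9)) = -2*(-15)*(-1)*(1 + 405)/9 = -2*(-15)*(-1)*406/9 = -6*2030/9 = -4060/3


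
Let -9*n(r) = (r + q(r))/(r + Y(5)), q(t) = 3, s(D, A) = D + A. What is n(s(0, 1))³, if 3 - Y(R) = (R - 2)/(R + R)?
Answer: -64000/36926037 ≈ -0.0017332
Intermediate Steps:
s(D, A) = A + D
Y(R) = 3 - (-2 + R)/(2*R) (Y(R) = 3 - (R - 2)/(R + R) = 3 - (-2 + R)/(2*R))
n(r) = -(3 + r)/(9*(27/10 + r)) (n(r) = -(r + 3)/(9*(r + (5/2 + 1/5))) = -(3 + r)/(9*(r + (5/2 + ⅕))) = -(3 + r)/(9*(r + 27/10)) = -(3 + r)/(9*(27/10 + r)))
n(s(0, 1))³ = (10*(-3 - (1 + 0))/(9*(27 + 10*(1 + 0))))³ = (10*(-3 - 1*1)/(9*(27 + 10*1)))³ = (10*(-3 - 1)/(9*(27 + 10)))³ = ((10/9)*(-4)/37)³ = ((10/9)*(1/37)*(-4))³ = (-40/333)³ = -64000/36926037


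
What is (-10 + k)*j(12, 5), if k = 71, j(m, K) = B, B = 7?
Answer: 427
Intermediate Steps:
j(m, K) = 7
(-10 + k)*j(12, 5) = (-10 + 71)*7 = 61*7 = 427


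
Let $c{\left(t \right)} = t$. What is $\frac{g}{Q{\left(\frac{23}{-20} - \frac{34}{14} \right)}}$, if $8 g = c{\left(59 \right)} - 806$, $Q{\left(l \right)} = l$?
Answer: $\frac{8715}{334} \approx 26.093$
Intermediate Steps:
$g = - \frac{747}{8}$ ($g = \frac{59 - 806}{8} = \frac{1}{8} \left(-747\right) = - \frac{747}{8} \approx -93.375$)
$\frac{g}{Q{\left(\frac{23}{-20} - \frac{34}{14} \right)}} = - \frac{747}{8 \left(\frac{23}{-20} - \frac{34}{14}\right)} = - \frac{747}{8 \left(23 \left(- \frac{1}{20}\right) - \frac{17}{7}\right)} = - \frac{747}{8 \left(- \frac{23}{20} - \frac{17}{7}\right)} = - \frac{747}{8 \left(- \frac{501}{140}\right)} = \left(- \frac{747}{8}\right) \left(- \frac{140}{501}\right) = \frac{8715}{334}$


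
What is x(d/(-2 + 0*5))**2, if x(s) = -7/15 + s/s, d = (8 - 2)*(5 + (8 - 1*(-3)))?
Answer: 64/225 ≈ 0.28444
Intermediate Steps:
d = 96 (d = 6*(5 + (8 + 3)) = 6*(5 + 11) = 6*16 = 96)
x(s) = 8/15 (x(s) = -7*1/15 + 1 = -7/15 + 1 = 8/15)
x(d/(-2 + 0*5))**2 = (8/15)**2 = 64/225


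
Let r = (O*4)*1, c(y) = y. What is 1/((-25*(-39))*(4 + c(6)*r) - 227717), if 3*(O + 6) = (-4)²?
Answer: -1/239417 ≈ -4.1768e-6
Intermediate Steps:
O = -⅔ (O = -6 + (⅓)*(-4)² = -6 + (⅓)*16 = -6 + 16/3 = -⅔ ≈ -0.66667)
r = -8/3 (r = -⅔*4*1 = -8/3*1 = -8/3 ≈ -2.6667)
1/((-25*(-39))*(4 + c(6)*r) - 227717) = 1/((-25*(-39))*(4 + 6*(-8/3)) - 227717) = 1/(975*(4 - 16) - 227717) = 1/(975*(-12) - 227717) = 1/(-11700 - 227717) = 1/(-239417) = -1/239417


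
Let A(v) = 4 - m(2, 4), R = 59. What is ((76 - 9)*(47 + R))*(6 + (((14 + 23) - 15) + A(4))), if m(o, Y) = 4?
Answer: 198856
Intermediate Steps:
A(v) = 0 (A(v) = 4 - 1*4 = 4 - 4 = 0)
((76 - 9)*(47 + R))*(6 + (((14 + 23) - 15) + A(4))) = ((76 - 9)*(47 + 59))*(6 + (((14 + 23) - 15) + 0)) = (67*106)*(6 + ((37 - 15) + 0)) = 7102*(6 + (22 + 0)) = 7102*(6 + 22) = 7102*28 = 198856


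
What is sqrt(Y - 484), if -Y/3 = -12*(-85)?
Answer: 2*I*sqrt(886) ≈ 59.531*I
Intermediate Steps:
Y = -3060 (Y = -(-36)*(-85) = -3*1020 = -3060)
sqrt(Y - 484) = sqrt(-3060 - 484) = sqrt(-3544) = 2*I*sqrt(886)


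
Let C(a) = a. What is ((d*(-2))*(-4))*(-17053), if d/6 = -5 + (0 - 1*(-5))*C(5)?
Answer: -16370880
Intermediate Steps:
d = 120 (d = 6*(-5 + (0 - 1*(-5))*5) = 6*(-5 + (0 + 5)*5) = 6*(-5 + 5*5) = 6*(-5 + 25) = 6*20 = 120)
((d*(-2))*(-4))*(-17053) = ((120*(-2))*(-4))*(-17053) = -240*(-4)*(-17053) = 960*(-17053) = -16370880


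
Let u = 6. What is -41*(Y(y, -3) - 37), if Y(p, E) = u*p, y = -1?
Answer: 1763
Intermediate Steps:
Y(p, E) = 6*p
-41*(Y(y, -3) - 37) = -41*(6*(-1) - 37) = -41*(-6 - 37) = -41*(-43) = 1763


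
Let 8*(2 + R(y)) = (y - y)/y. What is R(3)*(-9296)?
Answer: 18592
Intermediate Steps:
R(y) = -2 (R(y) = -2 + ((y - y)/y)/8 = -2 + (0/y)/8 = -2 + (⅛)*0 = -2 + 0 = -2)
R(3)*(-9296) = -2*(-9296) = 18592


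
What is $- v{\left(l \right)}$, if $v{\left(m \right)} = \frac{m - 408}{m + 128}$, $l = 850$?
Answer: $- \frac{221}{489} \approx -0.45194$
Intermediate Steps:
$v{\left(m \right)} = \frac{-408 + m}{128 + m}$
$- v{\left(l \right)} = - \frac{-408 + 850}{128 + 850} = - \frac{442}{978} = \left(-1\right) \frac{221}{489} = - \frac{221}{489}$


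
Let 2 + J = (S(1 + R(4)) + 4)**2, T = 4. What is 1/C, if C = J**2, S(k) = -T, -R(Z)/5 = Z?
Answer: 1/4 ≈ 0.25000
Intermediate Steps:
R(Z) = -5*Z
S(k) = -4 (S(k) = -1*4 = -4)
J = -2 (J = -2 + (-4 + 4)**2 = -2 + 0**2 = -2 + 0 = -2)
C = 4 (C = (-2)**2 = 4)
1/C = 1/4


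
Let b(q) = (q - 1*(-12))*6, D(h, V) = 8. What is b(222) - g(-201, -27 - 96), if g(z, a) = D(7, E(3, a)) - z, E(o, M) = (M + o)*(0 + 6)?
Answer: 1195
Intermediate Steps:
E(o, M) = 6*M + 6*o (E(o, M) = (M + o)*6 = 6*M + 6*o)
g(z, a) = 8 - z
b(q) = 72 + 6*q (b(q) = (q + 12)*6 = (12 + q)*6 = 72 + 6*q)
b(222) - g(-201, -27 - 96) = (72 + 6*222) - (8 - 1*(-201)) = (72 + 1332) - (8 + 201) = 1404 - 1*209 = 1404 - 209 = 1195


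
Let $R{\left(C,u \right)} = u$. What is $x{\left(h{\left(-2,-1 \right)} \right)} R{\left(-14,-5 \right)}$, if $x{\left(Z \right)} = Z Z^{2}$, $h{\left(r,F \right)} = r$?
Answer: $40$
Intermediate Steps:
$x{\left(Z \right)} = Z^{3}$
$x{\left(h{\left(-2,-1 \right)} \right)} R{\left(-14,-5 \right)} = \left(-2\right)^{3} \left(-5\right) = \left(-8\right) \left(-5\right) = 40$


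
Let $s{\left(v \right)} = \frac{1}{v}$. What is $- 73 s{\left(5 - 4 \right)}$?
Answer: $-73$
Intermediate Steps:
$- 73 s{\left(5 - 4 \right)} = - \frac{73}{5 - 4} = - \frac{73}{1} = \left(-73\right) 1 = -73$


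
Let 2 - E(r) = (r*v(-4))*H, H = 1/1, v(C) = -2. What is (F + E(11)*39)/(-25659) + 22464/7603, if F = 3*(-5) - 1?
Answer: 569409016/195085377 ≈ 2.9188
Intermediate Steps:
H = 1
E(r) = 2 + 2*r (E(r) = 2 - r*(-2) = 2 - (-2*r) = 2 - (-2)*r = 2 + 2*r)
F = -16 (F = -15 - 1 = -16)
(F + E(11)*39)/(-25659) + 22464/7603 = (-16 + (2 + 2*11)*39)/(-25659) + 22464/7603 = (-16 + (2 + 22)*39)*(-1/25659) + 22464*(1/7603) = (-16 + 24*39)*(-1/25659) + 22464/7603 = (-16 + 936)*(-1/25659) + 22464/7603 = 920*(-1/25659) + 22464/7603 = -920/25659 + 22464/7603 = 569409016/195085377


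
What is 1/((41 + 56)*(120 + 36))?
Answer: 1/15132 ≈ 6.6085e-5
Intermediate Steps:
1/((41 + 56)*(120 + 36)) = 1/(97*156) = 1/15132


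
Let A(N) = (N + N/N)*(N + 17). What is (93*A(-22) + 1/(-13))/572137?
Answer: 126944/7437781 ≈ 0.017067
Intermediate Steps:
A(N) = (1 + N)*(17 + N) (A(N) = (N + 1)*(17 + N) = (1 + N)*(17 + N))
(93*A(-22) + 1/(-13))/572137 = (93*(17 + (-22)² + 18*(-22)) + 1/(-13))/572137 = (93*(17 + 484 - 396) - 1/13)*(1/572137) = (93*105 - 1/13)*(1/572137) = (9765 - 1/13)*(1/572137) = (126944/13)*(1/572137) = 126944/7437781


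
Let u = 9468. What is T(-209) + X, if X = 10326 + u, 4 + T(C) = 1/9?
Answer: 178111/9 ≈ 19790.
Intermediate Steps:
T(C) = -35/9 (T(C) = -4 + 1/9 = -35/9)
X = 19794 (X = 10326 + 9468 = 19794)
T(-209) + X = -35/9 + 19794 = 178111/9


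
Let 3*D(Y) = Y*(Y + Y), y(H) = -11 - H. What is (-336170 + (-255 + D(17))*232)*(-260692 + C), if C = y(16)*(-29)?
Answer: 273396717646/3 ≈ 9.1132e+10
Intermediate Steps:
D(Y) = 2*Y²/3 (D(Y) = (Y*(Y + Y))/3 = (Y*(2*Y))/3 = (2*Y²)/3 = 2*Y²/3)
C = 783 (C = (-11 - 1*16)*(-29) = (-11 - 16)*(-29) = -27*(-29) = 783)
(-336170 + (-255 + D(17))*232)*(-260692 + C) = (-336170 + (-255 + (⅔)*17²)*232)*(-260692 + 783) = (-336170 + (-255 + (⅔)*289)*232)*(-259909) = (-336170 + (-255 + 578/3)*232)*(-259909) = (-336170 - 187/3*232)*(-259909) = (-336170 - 43384/3)*(-259909) = -1051894/3*(-259909) = 273396717646/3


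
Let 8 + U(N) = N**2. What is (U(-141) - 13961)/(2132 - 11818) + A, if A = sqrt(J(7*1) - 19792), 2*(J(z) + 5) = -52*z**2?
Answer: -2956/4843 + I*sqrt(21071) ≈ -0.61037 + 145.16*I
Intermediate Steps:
U(N) = -8 + N**2
J(z) = -5 - 26*z**2 (J(z) = -5 + (-52*z**2)/2 = -5 - 26*z**2)
A = I*sqrt(21071) (A = sqrt((-5 - 26*(7*1)**2) - 19792) = sqrt((-5 - 26*7**2) - 19792) = sqrt((-5 - 26*49) - 19792) = sqrt((-5 - 1274) - 19792) = sqrt(-1279 - 19792) = sqrt(-21071) = I*sqrt(21071) ≈ 145.16*I)
(U(-141) - 13961)/(2132 - 11818) + A = ((-8 + (-141)**2) - 13961)/(2132 - 11818) + I*sqrt(21071) = ((-8 + 19881) - 13961)/(-9686) + I*sqrt(21071) = (19873 - 13961)*(-1/9686) + I*sqrt(21071) = 5912*(-1/9686) + I*sqrt(21071) = -2956/4843 + I*sqrt(21071)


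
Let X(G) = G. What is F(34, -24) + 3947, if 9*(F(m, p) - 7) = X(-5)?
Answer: 35581/9 ≈ 3953.4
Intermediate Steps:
F(m, p) = 58/9 (F(m, p) = 7 + (⅑)*(-5) = 7 - 5/9 = 58/9)
F(34, -24) + 3947 = 58/9 + 3947 = 35581/9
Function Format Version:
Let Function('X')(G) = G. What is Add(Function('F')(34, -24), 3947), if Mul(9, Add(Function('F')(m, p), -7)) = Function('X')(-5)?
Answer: Rational(35581, 9) ≈ 3953.4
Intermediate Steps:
Function('F')(m, p) = Rational(58, 9) (Function('F')(m, p) = Add(7, Mul(Rational(1, 9), -5)) = Add(7, Rational(-5, 9)) = Rational(58, 9))
Add(Function('F')(34, -24), 3947) = Add(Rational(58, 9), 3947) = Rational(35581, 9)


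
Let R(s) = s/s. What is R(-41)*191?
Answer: 191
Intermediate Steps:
R(s) = 1
R(-41)*191 = 1*191 = 191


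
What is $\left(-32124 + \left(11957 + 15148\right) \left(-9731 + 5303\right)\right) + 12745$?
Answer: $-120040319$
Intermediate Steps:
$\left(-32124 + \left(11957 + 15148\right) \left(-9731 + 5303\right)\right) + 12745 = \left(-32124 + 27105 \left(-4428\right)\right) + 12745 = \left(-32124 - 120020940\right) + 12745 = -120053064 + 12745 = -120040319$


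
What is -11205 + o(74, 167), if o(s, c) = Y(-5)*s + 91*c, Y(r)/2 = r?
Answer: 3252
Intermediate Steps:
Y(r) = 2*r
o(s, c) = -10*s + 91*c (o(s, c) = (2*(-5))*s + 91*c = -10*s + 91*c)
-11205 + o(74, 167) = -11205 + (-10*74 + 91*167) = -11205 + (-740 + 15197) = -11205 + 14457 = 3252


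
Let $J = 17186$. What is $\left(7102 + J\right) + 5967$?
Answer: $30255$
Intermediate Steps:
$\left(7102 + J\right) + 5967 = \left(7102 + 17186\right) + 5967 = 24288 + 5967 = 30255$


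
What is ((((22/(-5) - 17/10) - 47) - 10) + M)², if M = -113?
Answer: 3101121/100 ≈ 31011.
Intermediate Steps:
((((22/(-5) - 17/10) - 47) - 10) + M)² = ((((22/(-5) - 17/10) - 47) - 10) - 113)² = ((((22*(-⅕) - 17*⅒) - 47) - 10) - 113)² = ((((-22/5 - 17/10) - 47) - 10) - 113)² = (((-61/10 - 47) - 10) - 113)² = ((-531/10 - 10) - 113)² = (-631/10 - 113)² = (-1761/10)² = 3101121/100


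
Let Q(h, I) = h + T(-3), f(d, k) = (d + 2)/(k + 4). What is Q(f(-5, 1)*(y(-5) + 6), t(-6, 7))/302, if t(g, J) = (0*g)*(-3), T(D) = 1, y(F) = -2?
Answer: -7/1510 ≈ -0.0046358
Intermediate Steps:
f(d, k) = (2 + d)/(4 + k)
t(g, J) = 0 (t(g, J) = 0*(-3) = 0)
Q(h, I) = 1 + h (Q(h, I) = h + 1 = 1 + h)
Q(f(-5, 1)*(y(-5) + 6), t(-6, 7))/302 = (1 + ((2 - 5)/(4 + 1))*(-2 + 6))/302 = (1 + (-3/5)*4)*(1/302) = (1 + ((⅕)*(-3))*4)*(1/302) = (1 - ⅗*4)*(1/302) = (1 - 12/5)*(1/302) = -7/5*1/302 = -7/1510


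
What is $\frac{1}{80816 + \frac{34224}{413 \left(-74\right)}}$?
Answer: $\frac{15281}{1234932184} \approx 1.2374 \cdot 10^{-5}$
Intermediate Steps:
$\frac{1}{80816 + \frac{34224}{413 \left(-74\right)}} = \frac{1}{80816 + \frac{34224}{-30562}} = \frac{1}{80816 + 34224 \left(- \frac{1}{30562}\right)} = \frac{1}{80816 - \frac{17112}{15281}} = \frac{1}{\frac{1234932184}{15281}} = \frac{15281}{1234932184}$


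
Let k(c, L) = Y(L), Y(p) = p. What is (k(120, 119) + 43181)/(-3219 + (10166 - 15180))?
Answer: -43300/8233 ≈ -5.2593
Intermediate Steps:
k(c, L) = L
(k(120, 119) + 43181)/(-3219 + (10166 - 15180)) = (119 + 43181)/(-3219 + (10166 - 15180)) = 43300/(-3219 - 5014) = 43300/(-8233) = 43300*(-1/8233) = -43300/8233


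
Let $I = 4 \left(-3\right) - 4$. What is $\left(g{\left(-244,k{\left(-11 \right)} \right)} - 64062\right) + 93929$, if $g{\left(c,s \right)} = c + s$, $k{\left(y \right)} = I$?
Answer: $29607$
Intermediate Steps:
$I = -16$ ($I = -12 - 4 = -16$)
$k{\left(y \right)} = -16$
$\left(g{\left(-244,k{\left(-11 \right)} \right)} - 64062\right) + 93929 = \left(\left(-244 - 16\right) - 64062\right) + 93929 = \left(-260 - 64062\right) + 93929 = -64322 + 93929 = 29607$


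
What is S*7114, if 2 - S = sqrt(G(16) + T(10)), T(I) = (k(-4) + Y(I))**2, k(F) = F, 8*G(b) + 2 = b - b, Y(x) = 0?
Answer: 14228 - 10671*sqrt(7) ≈ -14005.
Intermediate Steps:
G(b) = -1/4 (G(b) = -1/4 + (b - b)/8 = -1/4 + (1/8)*0 = -1/4 + 0 = -1/4)
T(I) = 16 (T(I) = (-4 + 0)**2 = (-4)**2 = 16)
S = 2 - 3*sqrt(7)/2 (S = 2 - sqrt(-1/4 + 16) = 2 - sqrt(63/4) = 2 - 3*sqrt(7)/2 ≈ -1.9686)
S*7114 = (2 - 3*sqrt(7)/2)*7114 = 14228 - 10671*sqrt(7)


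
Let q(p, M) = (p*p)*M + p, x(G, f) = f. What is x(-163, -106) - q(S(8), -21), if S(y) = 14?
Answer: 3996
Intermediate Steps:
q(p, M) = p + M*p² (q(p, M) = p²*M + p = M*p² + p = p + M*p²)
x(-163, -106) - q(S(8), -21) = -106 - 14*(1 - 21*14) = -106 - 14*(1 - 294) = -106 - 14*(-293) = -106 - 1*(-4102) = -106 + 4102 = 3996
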